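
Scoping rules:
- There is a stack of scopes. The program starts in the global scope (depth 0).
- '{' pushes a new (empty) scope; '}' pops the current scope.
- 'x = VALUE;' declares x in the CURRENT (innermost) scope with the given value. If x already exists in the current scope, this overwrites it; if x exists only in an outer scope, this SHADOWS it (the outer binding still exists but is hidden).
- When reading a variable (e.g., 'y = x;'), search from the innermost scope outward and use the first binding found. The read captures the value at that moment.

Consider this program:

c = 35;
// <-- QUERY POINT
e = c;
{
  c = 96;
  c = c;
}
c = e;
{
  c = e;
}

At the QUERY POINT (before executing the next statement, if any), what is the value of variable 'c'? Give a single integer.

Answer: 35

Derivation:
Step 1: declare c=35 at depth 0
Visible at query point: c=35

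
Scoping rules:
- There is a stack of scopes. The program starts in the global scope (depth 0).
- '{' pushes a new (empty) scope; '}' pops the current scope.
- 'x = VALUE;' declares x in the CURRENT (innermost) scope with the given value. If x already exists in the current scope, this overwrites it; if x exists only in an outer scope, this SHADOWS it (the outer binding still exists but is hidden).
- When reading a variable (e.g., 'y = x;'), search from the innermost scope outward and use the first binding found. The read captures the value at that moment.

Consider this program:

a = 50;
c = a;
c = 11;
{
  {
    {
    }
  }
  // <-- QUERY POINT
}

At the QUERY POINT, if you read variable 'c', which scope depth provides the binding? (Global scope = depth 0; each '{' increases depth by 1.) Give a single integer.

Step 1: declare a=50 at depth 0
Step 2: declare c=(read a)=50 at depth 0
Step 3: declare c=11 at depth 0
Step 4: enter scope (depth=1)
Step 5: enter scope (depth=2)
Step 6: enter scope (depth=3)
Step 7: exit scope (depth=2)
Step 8: exit scope (depth=1)
Visible at query point: a=50 c=11

Answer: 0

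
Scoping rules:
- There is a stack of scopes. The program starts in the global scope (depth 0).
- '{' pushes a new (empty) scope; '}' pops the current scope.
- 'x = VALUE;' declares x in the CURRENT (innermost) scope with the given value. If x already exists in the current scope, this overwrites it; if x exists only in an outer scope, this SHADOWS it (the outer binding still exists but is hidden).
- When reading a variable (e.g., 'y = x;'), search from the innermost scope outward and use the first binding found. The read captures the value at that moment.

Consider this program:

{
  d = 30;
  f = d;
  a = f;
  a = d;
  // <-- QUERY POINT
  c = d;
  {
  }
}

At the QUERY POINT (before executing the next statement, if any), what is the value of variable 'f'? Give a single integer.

Step 1: enter scope (depth=1)
Step 2: declare d=30 at depth 1
Step 3: declare f=(read d)=30 at depth 1
Step 4: declare a=(read f)=30 at depth 1
Step 5: declare a=(read d)=30 at depth 1
Visible at query point: a=30 d=30 f=30

Answer: 30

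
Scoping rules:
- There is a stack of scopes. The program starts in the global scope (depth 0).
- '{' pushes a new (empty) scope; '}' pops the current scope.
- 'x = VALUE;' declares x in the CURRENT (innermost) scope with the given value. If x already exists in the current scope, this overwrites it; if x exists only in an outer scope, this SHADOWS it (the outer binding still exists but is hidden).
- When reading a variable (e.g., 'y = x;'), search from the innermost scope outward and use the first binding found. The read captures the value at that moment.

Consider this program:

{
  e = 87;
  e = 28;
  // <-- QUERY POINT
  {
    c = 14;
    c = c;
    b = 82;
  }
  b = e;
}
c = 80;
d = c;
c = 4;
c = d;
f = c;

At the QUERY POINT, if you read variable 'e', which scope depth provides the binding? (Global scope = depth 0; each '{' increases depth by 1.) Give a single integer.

Answer: 1

Derivation:
Step 1: enter scope (depth=1)
Step 2: declare e=87 at depth 1
Step 3: declare e=28 at depth 1
Visible at query point: e=28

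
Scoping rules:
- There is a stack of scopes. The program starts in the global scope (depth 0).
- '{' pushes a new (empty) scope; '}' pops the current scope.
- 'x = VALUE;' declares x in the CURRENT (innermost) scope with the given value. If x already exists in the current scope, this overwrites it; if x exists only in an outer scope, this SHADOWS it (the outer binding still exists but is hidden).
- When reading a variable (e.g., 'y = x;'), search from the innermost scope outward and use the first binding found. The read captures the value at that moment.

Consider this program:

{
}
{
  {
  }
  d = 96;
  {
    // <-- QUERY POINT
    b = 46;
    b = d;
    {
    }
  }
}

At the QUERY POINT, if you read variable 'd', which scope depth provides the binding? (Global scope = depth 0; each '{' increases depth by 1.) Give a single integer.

Step 1: enter scope (depth=1)
Step 2: exit scope (depth=0)
Step 3: enter scope (depth=1)
Step 4: enter scope (depth=2)
Step 5: exit scope (depth=1)
Step 6: declare d=96 at depth 1
Step 7: enter scope (depth=2)
Visible at query point: d=96

Answer: 1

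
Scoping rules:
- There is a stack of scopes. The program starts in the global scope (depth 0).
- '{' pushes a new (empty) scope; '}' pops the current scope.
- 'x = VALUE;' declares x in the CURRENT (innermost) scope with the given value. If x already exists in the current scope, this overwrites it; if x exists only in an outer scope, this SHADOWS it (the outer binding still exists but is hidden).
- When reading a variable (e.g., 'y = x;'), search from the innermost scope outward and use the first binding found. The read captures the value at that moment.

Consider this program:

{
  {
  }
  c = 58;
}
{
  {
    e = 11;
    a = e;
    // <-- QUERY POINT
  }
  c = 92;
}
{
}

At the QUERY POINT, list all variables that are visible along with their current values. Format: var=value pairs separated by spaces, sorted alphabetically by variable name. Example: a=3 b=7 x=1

Answer: a=11 e=11

Derivation:
Step 1: enter scope (depth=1)
Step 2: enter scope (depth=2)
Step 3: exit scope (depth=1)
Step 4: declare c=58 at depth 1
Step 5: exit scope (depth=0)
Step 6: enter scope (depth=1)
Step 7: enter scope (depth=2)
Step 8: declare e=11 at depth 2
Step 9: declare a=(read e)=11 at depth 2
Visible at query point: a=11 e=11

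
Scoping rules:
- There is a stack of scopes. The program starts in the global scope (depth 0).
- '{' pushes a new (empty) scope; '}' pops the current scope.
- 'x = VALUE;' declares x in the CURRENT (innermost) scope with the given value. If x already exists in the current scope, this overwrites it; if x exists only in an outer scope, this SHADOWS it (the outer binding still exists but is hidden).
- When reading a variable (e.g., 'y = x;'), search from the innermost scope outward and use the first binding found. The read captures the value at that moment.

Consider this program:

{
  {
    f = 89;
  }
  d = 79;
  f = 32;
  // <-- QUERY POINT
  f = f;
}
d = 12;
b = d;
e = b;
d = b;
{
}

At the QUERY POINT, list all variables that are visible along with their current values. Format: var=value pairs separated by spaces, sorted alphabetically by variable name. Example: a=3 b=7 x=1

Step 1: enter scope (depth=1)
Step 2: enter scope (depth=2)
Step 3: declare f=89 at depth 2
Step 4: exit scope (depth=1)
Step 5: declare d=79 at depth 1
Step 6: declare f=32 at depth 1
Visible at query point: d=79 f=32

Answer: d=79 f=32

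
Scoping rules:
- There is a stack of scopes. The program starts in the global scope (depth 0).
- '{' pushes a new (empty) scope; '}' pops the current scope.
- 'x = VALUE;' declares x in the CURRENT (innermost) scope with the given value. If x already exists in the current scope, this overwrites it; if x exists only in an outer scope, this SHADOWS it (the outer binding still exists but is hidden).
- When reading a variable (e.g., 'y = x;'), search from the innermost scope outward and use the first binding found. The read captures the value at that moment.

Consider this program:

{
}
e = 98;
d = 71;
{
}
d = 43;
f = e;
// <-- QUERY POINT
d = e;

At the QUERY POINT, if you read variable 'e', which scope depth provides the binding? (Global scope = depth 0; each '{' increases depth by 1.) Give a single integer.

Answer: 0

Derivation:
Step 1: enter scope (depth=1)
Step 2: exit scope (depth=0)
Step 3: declare e=98 at depth 0
Step 4: declare d=71 at depth 0
Step 5: enter scope (depth=1)
Step 6: exit scope (depth=0)
Step 7: declare d=43 at depth 0
Step 8: declare f=(read e)=98 at depth 0
Visible at query point: d=43 e=98 f=98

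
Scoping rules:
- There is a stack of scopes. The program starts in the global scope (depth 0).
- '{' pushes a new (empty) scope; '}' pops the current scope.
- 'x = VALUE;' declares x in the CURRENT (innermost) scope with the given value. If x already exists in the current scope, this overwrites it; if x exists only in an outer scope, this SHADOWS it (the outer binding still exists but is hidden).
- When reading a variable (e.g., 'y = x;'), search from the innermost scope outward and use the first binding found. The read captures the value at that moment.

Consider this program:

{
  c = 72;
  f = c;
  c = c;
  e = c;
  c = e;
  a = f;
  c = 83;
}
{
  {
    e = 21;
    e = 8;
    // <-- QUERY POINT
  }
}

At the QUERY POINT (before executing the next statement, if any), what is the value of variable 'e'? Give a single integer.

Answer: 8

Derivation:
Step 1: enter scope (depth=1)
Step 2: declare c=72 at depth 1
Step 3: declare f=(read c)=72 at depth 1
Step 4: declare c=(read c)=72 at depth 1
Step 5: declare e=(read c)=72 at depth 1
Step 6: declare c=(read e)=72 at depth 1
Step 7: declare a=(read f)=72 at depth 1
Step 8: declare c=83 at depth 1
Step 9: exit scope (depth=0)
Step 10: enter scope (depth=1)
Step 11: enter scope (depth=2)
Step 12: declare e=21 at depth 2
Step 13: declare e=8 at depth 2
Visible at query point: e=8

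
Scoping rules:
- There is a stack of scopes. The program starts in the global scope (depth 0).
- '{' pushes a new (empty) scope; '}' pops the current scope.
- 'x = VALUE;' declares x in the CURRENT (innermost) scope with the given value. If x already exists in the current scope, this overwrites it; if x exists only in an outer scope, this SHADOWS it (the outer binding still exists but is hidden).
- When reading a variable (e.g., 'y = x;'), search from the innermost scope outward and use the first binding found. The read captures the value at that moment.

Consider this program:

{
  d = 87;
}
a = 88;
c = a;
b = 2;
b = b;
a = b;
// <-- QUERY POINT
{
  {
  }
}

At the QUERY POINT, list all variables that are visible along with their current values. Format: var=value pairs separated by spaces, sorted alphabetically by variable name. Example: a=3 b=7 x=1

Step 1: enter scope (depth=1)
Step 2: declare d=87 at depth 1
Step 3: exit scope (depth=0)
Step 4: declare a=88 at depth 0
Step 5: declare c=(read a)=88 at depth 0
Step 6: declare b=2 at depth 0
Step 7: declare b=(read b)=2 at depth 0
Step 8: declare a=(read b)=2 at depth 0
Visible at query point: a=2 b=2 c=88

Answer: a=2 b=2 c=88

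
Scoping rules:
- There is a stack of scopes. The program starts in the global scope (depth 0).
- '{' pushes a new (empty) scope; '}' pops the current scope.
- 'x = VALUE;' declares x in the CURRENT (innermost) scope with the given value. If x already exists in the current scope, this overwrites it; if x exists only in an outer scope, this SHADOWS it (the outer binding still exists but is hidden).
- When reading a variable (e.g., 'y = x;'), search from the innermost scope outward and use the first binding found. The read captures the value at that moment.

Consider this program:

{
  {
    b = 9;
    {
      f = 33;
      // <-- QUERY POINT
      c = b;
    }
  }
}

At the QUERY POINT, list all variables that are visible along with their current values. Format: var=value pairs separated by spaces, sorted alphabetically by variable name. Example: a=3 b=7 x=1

Step 1: enter scope (depth=1)
Step 2: enter scope (depth=2)
Step 3: declare b=9 at depth 2
Step 4: enter scope (depth=3)
Step 5: declare f=33 at depth 3
Visible at query point: b=9 f=33

Answer: b=9 f=33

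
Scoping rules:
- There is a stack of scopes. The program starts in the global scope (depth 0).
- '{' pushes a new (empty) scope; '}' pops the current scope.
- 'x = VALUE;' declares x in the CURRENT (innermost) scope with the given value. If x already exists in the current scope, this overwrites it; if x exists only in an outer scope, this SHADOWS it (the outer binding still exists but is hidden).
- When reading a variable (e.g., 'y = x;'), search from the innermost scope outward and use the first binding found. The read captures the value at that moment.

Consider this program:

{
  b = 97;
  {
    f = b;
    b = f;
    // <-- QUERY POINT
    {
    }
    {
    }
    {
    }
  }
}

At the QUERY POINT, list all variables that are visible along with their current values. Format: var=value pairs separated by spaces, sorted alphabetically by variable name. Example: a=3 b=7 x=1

Answer: b=97 f=97

Derivation:
Step 1: enter scope (depth=1)
Step 2: declare b=97 at depth 1
Step 3: enter scope (depth=2)
Step 4: declare f=(read b)=97 at depth 2
Step 5: declare b=(read f)=97 at depth 2
Visible at query point: b=97 f=97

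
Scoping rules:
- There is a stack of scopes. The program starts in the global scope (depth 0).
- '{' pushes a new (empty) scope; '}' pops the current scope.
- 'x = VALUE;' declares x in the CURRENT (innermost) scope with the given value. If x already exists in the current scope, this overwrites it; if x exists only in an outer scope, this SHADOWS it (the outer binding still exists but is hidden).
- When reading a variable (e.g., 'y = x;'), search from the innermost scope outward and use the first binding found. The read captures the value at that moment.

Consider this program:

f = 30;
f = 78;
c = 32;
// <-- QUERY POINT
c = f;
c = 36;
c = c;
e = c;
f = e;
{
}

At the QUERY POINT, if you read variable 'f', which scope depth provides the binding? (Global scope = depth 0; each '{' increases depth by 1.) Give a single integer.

Answer: 0

Derivation:
Step 1: declare f=30 at depth 0
Step 2: declare f=78 at depth 0
Step 3: declare c=32 at depth 0
Visible at query point: c=32 f=78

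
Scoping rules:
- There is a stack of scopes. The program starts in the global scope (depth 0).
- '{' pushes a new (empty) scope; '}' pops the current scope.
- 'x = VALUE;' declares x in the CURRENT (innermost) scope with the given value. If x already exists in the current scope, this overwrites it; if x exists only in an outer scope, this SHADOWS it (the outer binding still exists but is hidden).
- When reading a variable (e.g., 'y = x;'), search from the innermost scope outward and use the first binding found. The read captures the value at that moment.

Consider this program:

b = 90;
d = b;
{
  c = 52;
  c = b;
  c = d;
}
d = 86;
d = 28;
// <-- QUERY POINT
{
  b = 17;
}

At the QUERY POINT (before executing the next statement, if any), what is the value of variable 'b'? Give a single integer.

Answer: 90

Derivation:
Step 1: declare b=90 at depth 0
Step 2: declare d=(read b)=90 at depth 0
Step 3: enter scope (depth=1)
Step 4: declare c=52 at depth 1
Step 5: declare c=(read b)=90 at depth 1
Step 6: declare c=(read d)=90 at depth 1
Step 7: exit scope (depth=0)
Step 8: declare d=86 at depth 0
Step 9: declare d=28 at depth 0
Visible at query point: b=90 d=28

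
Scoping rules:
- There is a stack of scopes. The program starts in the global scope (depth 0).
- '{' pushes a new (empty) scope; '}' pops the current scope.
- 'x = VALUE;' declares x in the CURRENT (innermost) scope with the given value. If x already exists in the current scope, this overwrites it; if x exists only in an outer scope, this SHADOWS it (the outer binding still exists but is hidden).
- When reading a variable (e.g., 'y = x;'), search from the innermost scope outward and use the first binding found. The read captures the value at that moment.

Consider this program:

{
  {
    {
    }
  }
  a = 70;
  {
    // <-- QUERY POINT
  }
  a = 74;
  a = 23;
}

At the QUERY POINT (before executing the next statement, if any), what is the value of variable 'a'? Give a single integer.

Answer: 70

Derivation:
Step 1: enter scope (depth=1)
Step 2: enter scope (depth=2)
Step 3: enter scope (depth=3)
Step 4: exit scope (depth=2)
Step 5: exit scope (depth=1)
Step 6: declare a=70 at depth 1
Step 7: enter scope (depth=2)
Visible at query point: a=70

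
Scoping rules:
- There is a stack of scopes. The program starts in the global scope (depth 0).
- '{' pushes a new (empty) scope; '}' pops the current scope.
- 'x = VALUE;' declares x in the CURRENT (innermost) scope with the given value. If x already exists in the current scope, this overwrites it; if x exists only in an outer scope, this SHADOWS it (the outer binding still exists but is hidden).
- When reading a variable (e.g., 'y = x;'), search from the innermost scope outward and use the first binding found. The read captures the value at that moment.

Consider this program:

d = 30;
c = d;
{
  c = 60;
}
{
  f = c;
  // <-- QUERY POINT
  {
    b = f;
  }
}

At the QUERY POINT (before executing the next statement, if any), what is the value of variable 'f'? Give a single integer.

Step 1: declare d=30 at depth 0
Step 2: declare c=(read d)=30 at depth 0
Step 3: enter scope (depth=1)
Step 4: declare c=60 at depth 1
Step 5: exit scope (depth=0)
Step 6: enter scope (depth=1)
Step 7: declare f=(read c)=30 at depth 1
Visible at query point: c=30 d=30 f=30

Answer: 30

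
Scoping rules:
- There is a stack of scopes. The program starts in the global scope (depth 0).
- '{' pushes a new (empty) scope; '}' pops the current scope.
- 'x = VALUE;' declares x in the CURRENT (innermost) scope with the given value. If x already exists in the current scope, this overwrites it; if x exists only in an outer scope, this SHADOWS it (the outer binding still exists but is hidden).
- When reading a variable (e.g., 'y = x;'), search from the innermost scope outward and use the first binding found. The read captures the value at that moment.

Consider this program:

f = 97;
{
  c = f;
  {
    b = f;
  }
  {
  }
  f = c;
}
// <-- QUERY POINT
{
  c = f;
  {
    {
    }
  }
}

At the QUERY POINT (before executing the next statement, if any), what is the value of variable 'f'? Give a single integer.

Answer: 97

Derivation:
Step 1: declare f=97 at depth 0
Step 2: enter scope (depth=1)
Step 3: declare c=(read f)=97 at depth 1
Step 4: enter scope (depth=2)
Step 5: declare b=(read f)=97 at depth 2
Step 6: exit scope (depth=1)
Step 7: enter scope (depth=2)
Step 8: exit scope (depth=1)
Step 9: declare f=(read c)=97 at depth 1
Step 10: exit scope (depth=0)
Visible at query point: f=97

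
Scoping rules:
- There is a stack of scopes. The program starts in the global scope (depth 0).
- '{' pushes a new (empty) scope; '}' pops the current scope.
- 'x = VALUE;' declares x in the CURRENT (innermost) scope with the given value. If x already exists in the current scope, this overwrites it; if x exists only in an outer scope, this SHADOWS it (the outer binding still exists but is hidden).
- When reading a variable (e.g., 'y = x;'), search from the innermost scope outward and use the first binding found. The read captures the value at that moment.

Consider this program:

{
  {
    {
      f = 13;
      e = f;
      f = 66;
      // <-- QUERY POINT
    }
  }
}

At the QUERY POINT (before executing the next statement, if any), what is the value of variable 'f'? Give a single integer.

Step 1: enter scope (depth=1)
Step 2: enter scope (depth=2)
Step 3: enter scope (depth=3)
Step 4: declare f=13 at depth 3
Step 5: declare e=(read f)=13 at depth 3
Step 6: declare f=66 at depth 3
Visible at query point: e=13 f=66

Answer: 66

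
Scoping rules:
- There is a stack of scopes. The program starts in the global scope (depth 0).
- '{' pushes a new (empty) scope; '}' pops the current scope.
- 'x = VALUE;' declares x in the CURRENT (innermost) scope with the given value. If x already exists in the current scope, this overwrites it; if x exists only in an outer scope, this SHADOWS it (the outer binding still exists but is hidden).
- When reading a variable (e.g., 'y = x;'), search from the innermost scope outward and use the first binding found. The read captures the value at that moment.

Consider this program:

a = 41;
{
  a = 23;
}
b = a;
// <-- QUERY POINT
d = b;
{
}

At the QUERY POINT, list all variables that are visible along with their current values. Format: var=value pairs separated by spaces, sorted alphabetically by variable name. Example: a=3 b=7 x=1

Answer: a=41 b=41

Derivation:
Step 1: declare a=41 at depth 0
Step 2: enter scope (depth=1)
Step 3: declare a=23 at depth 1
Step 4: exit scope (depth=0)
Step 5: declare b=(read a)=41 at depth 0
Visible at query point: a=41 b=41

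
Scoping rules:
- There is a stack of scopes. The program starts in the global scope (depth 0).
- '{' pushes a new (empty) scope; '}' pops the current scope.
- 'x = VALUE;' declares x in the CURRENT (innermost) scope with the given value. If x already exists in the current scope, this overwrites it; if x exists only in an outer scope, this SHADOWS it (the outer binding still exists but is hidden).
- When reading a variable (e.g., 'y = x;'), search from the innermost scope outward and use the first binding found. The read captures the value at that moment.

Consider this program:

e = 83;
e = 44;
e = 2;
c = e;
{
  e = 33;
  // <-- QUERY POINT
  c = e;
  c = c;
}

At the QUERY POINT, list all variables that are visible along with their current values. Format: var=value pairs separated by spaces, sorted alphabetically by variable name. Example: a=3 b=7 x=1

Step 1: declare e=83 at depth 0
Step 2: declare e=44 at depth 0
Step 3: declare e=2 at depth 0
Step 4: declare c=(read e)=2 at depth 0
Step 5: enter scope (depth=1)
Step 6: declare e=33 at depth 1
Visible at query point: c=2 e=33

Answer: c=2 e=33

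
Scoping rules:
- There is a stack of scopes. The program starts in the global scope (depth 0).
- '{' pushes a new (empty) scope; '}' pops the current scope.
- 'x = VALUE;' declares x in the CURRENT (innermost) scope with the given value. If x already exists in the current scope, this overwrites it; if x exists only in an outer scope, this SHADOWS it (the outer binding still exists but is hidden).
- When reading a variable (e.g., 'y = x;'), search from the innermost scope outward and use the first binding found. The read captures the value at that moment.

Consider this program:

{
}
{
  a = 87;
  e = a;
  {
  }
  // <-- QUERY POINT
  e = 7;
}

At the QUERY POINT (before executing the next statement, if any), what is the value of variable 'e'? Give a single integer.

Answer: 87

Derivation:
Step 1: enter scope (depth=1)
Step 2: exit scope (depth=0)
Step 3: enter scope (depth=1)
Step 4: declare a=87 at depth 1
Step 5: declare e=(read a)=87 at depth 1
Step 6: enter scope (depth=2)
Step 7: exit scope (depth=1)
Visible at query point: a=87 e=87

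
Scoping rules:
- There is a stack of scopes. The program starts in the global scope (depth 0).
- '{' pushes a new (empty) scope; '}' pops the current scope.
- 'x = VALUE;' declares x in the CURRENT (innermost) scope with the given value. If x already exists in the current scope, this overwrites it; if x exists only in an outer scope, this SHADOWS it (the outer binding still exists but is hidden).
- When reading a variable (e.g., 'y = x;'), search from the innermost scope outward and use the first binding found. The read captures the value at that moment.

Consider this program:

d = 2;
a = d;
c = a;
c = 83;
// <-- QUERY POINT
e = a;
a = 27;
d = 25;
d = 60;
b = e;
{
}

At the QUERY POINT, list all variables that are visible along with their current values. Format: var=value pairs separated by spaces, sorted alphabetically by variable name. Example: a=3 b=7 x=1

Step 1: declare d=2 at depth 0
Step 2: declare a=(read d)=2 at depth 0
Step 3: declare c=(read a)=2 at depth 0
Step 4: declare c=83 at depth 0
Visible at query point: a=2 c=83 d=2

Answer: a=2 c=83 d=2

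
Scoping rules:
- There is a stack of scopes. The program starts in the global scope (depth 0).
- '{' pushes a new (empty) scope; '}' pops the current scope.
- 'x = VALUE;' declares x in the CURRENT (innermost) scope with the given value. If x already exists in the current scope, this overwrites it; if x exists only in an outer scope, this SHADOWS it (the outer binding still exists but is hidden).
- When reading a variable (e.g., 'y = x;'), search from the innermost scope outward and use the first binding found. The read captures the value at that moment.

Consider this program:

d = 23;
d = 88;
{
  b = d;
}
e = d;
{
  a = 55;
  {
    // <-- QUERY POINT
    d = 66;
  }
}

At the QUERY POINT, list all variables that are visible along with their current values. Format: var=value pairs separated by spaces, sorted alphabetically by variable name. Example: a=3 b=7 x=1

Answer: a=55 d=88 e=88

Derivation:
Step 1: declare d=23 at depth 0
Step 2: declare d=88 at depth 0
Step 3: enter scope (depth=1)
Step 4: declare b=(read d)=88 at depth 1
Step 5: exit scope (depth=0)
Step 6: declare e=(read d)=88 at depth 0
Step 7: enter scope (depth=1)
Step 8: declare a=55 at depth 1
Step 9: enter scope (depth=2)
Visible at query point: a=55 d=88 e=88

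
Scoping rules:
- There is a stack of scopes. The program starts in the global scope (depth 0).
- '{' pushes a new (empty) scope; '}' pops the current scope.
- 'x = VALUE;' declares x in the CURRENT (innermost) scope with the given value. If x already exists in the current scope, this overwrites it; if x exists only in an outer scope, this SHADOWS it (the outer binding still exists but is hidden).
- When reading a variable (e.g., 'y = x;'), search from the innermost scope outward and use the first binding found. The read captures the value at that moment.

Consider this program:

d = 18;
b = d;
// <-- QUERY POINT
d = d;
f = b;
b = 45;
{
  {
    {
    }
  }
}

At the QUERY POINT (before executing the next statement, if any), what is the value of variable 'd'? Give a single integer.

Answer: 18

Derivation:
Step 1: declare d=18 at depth 0
Step 2: declare b=(read d)=18 at depth 0
Visible at query point: b=18 d=18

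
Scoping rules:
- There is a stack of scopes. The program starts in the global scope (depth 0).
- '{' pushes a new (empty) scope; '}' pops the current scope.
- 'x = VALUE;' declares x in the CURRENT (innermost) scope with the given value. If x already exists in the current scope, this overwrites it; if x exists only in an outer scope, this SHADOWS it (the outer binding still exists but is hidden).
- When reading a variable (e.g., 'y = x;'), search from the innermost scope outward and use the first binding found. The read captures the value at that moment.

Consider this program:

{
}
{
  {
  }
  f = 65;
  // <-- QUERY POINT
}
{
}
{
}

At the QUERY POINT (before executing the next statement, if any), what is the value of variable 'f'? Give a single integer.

Answer: 65

Derivation:
Step 1: enter scope (depth=1)
Step 2: exit scope (depth=0)
Step 3: enter scope (depth=1)
Step 4: enter scope (depth=2)
Step 5: exit scope (depth=1)
Step 6: declare f=65 at depth 1
Visible at query point: f=65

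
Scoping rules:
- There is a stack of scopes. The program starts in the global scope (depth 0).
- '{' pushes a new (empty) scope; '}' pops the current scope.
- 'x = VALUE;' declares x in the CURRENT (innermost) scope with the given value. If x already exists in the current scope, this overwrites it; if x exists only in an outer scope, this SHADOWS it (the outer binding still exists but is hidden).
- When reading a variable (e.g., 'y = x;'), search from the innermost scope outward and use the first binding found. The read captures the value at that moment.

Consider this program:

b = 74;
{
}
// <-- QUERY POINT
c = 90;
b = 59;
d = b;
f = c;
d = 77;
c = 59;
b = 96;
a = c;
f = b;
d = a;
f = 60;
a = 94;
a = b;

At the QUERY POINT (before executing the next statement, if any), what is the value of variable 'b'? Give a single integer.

Answer: 74

Derivation:
Step 1: declare b=74 at depth 0
Step 2: enter scope (depth=1)
Step 3: exit scope (depth=0)
Visible at query point: b=74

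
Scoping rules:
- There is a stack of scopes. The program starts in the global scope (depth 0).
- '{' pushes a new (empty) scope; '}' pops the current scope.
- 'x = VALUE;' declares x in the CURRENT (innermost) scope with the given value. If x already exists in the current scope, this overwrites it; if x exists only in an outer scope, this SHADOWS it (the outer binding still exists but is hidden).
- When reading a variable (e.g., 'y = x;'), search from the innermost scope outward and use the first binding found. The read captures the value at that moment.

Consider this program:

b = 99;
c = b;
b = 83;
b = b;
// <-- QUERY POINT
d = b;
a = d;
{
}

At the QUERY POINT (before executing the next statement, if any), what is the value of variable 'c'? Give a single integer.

Answer: 99

Derivation:
Step 1: declare b=99 at depth 0
Step 2: declare c=(read b)=99 at depth 0
Step 3: declare b=83 at depth 0
Step 4: declare b=(read b)=83 at depth 0
Visible at query point: b=83 c=99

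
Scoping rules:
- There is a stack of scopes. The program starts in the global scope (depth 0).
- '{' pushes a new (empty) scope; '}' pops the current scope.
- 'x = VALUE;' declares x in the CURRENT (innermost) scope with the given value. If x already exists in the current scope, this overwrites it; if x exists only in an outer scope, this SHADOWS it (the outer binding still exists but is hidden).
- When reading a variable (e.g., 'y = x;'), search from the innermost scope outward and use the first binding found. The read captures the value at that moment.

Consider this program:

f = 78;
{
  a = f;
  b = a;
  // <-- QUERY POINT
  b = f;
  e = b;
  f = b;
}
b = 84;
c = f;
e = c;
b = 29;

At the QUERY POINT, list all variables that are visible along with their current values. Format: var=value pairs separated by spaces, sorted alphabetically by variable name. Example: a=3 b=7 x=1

Answer: a=78 b=78 f=78

Derivation:
Step 1: declare f=78 at depth 0
Step 2: enter scope (depth=1)
Step 3: declare a=(read f)=78 at depth 1
Step 4: declare b=(read a)=78 at depth 1
Visible at query point: a=78 b=78 f=78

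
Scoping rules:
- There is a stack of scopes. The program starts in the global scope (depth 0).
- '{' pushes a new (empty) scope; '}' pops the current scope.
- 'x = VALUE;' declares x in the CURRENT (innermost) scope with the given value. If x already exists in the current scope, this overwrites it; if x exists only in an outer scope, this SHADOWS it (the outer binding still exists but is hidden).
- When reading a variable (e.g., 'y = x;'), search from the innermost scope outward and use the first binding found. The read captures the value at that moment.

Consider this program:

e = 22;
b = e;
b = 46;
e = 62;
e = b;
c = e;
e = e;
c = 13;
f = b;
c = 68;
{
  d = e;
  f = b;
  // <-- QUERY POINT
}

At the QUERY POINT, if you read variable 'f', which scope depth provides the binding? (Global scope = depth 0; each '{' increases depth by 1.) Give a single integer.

Step 1: declare e=22 at depth 0
Step 2: declare b=(read e)=22 at depth 0
Step 3: declare b=46 at depth 0
Step 4: declare e=62 at depth 0
Step 5: declare e=(read b)=46 at depth 0
Step 6: declare c=(read e)=46 at depth 0
Step 7: declare e=(read e)=46 at depth 0
Step 8: declare c=13 at depth 0
Step 9: declare f=(read b)=46 at depth 0
Step 10: declare c=68 at depth 0
Step 11: enter scope (depth=1)
Step 12: declare d=(read e)=46 at depth 1
Step 13: declare f=(read b)=46 at depth 1
Visible at query point: b=46 c=68 d=46 e=46 f=46

Answer: 1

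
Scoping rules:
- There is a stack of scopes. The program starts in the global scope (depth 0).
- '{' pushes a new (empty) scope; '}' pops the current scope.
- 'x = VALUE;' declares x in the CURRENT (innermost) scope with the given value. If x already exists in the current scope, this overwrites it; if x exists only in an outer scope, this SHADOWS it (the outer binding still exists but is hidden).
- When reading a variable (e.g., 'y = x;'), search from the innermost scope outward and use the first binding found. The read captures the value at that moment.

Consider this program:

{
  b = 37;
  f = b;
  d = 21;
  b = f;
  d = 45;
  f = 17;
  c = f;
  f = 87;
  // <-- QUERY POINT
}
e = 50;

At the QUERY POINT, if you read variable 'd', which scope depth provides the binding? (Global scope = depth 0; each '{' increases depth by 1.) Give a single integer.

Step 1: enter scope (depth=1)
Step 2: declare b=37 at depth 1
Step 3: declare f=(read b)=37 at depth 1
Step 4: declare d=21 at depth 1
Step 5: declare b=(read f)=37 at depth 1
Step 6: declare d=45 at depth 1
Step 7: declare f=17 at depth 1
Step 8: declare c=(read f)=17 at depth 1
Step 9: declare f=87 at depth 1
Visible at query point: b=37 c=17 d=45 f=87

Answer: 1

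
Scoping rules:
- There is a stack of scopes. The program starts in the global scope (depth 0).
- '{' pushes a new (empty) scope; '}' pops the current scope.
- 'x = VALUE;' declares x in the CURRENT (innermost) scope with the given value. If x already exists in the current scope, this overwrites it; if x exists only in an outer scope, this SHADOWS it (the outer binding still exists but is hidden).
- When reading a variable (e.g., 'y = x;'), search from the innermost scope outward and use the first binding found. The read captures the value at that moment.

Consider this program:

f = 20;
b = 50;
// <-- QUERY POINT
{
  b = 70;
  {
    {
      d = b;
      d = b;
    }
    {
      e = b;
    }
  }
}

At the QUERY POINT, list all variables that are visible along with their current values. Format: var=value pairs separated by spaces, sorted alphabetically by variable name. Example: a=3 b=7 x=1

Answer: b=50 f=20

Derivation:
Step 1: declare f=20 at depth 0
Step 2: declare b=50 at depth 0
Visible at query point: b=50 f=20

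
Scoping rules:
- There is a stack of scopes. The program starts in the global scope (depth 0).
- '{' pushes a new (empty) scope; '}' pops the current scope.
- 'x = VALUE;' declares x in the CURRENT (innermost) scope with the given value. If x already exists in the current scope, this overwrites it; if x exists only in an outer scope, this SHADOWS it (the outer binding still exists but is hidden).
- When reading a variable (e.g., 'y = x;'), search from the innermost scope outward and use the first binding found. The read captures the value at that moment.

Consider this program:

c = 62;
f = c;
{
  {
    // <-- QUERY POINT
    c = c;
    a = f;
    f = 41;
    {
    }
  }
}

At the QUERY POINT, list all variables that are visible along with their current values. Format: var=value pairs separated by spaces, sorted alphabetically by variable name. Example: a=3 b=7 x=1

Answer: c=62 f=62

Derivation:
Step 1: declare c=62 at depth 0
Step 2: declare f=(read c)=62 at depth 0
Step 3: enter scope (depth=1)
Step 4: enter scope (depth=2)
Visible at query point: c=62 f=62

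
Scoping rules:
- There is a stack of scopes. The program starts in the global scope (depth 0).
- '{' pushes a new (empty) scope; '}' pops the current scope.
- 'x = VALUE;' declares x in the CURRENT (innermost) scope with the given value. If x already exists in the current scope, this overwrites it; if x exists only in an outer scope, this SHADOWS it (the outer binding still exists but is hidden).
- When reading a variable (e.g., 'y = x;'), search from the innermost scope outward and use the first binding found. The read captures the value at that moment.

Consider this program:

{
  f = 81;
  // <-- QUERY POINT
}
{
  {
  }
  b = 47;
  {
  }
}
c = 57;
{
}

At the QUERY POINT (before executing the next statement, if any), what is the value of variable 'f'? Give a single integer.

Step 1: enter scope (depth=1)
Step 2: declare f=81 at depth 1
Visible at query point: f=81

Answer: 81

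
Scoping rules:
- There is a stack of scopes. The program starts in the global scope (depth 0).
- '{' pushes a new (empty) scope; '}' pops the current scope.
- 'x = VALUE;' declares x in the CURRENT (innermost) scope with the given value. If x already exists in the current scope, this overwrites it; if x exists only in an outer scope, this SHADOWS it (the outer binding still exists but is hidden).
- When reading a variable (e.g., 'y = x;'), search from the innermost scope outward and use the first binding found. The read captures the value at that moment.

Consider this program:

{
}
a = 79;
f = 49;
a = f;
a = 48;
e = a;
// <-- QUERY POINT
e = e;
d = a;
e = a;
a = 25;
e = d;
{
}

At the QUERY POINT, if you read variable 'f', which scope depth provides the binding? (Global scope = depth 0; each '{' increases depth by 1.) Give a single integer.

Step 1: enter scope (depth=1)
Step 2: exit scope (depth=0)
Step 3: declare a=79 at depth 0
Step 4: declare f=49 at depth 0
Step 5: declare a=(read f)=49 at depth 0
Step 6: declare a=48 at depth 0
Step 7: declare e=(read a)=48 at depth 0
Visible at query point: a=48 e=48 f=49

Answer: 0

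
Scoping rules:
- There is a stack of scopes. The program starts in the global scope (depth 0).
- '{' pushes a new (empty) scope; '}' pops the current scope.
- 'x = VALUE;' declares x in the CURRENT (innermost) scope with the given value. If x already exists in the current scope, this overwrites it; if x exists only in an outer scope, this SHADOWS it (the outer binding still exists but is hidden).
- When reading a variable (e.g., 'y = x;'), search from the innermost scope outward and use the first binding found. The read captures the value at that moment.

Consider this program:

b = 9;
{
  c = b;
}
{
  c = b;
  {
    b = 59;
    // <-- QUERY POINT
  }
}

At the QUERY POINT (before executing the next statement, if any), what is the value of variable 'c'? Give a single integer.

Step 1: declare b=9 at depth 0
Step 2: enter scope (depth=1)
Step 3: declare c=(read b)=9 at depth 1
Step 4: exit scope (depth=0)
Step 5: enter scope (depth=1)
Step 6: declare c=(read b)=9 at depth 1
Step 7: enter scope (depth=2)
Step 8: declare b=59 at depth 2
Visible at query point: b=59 c=9

Answer: 9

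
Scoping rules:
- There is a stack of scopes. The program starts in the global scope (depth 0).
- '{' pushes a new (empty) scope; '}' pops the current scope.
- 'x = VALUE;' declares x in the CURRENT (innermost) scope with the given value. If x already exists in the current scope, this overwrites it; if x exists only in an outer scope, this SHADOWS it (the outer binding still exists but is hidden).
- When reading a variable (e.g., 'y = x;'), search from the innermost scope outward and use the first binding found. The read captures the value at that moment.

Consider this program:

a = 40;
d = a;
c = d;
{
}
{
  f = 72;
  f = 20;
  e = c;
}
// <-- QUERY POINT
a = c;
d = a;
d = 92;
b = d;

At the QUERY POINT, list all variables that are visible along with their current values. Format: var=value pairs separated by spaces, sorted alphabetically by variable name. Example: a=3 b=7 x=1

Step 1: declare a=40 at depth 0
Step 2: declare d=(read a)=40 at depth 0
Step 3: declare c=(read d)=40 at depth 0
Step 4: enter scope (depth=1)
Step 5: exit scope (depth=0)
Step 6: enter scope (depth=1)
Step 7: declare f=72 at depth 1
Step 8: declare f=20 at depth 1
Step 9: declare e=(read c)=40 at depth 1
Step 10: exit scope (depth=0)
Visible at query point: a=40 c=40 d=40

Answer: a=40 c=40 d=40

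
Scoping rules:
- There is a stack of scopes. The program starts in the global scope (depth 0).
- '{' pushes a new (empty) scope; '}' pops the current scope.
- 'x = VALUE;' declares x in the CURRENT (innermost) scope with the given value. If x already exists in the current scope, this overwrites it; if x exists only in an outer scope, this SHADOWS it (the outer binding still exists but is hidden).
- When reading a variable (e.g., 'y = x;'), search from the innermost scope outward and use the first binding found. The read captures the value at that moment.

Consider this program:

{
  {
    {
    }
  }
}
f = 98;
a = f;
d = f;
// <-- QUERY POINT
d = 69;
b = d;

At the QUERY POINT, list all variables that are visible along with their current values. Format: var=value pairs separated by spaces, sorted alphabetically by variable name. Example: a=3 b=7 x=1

Step 1: enter scope (depth=1)
Step 2: enter scope (depth=2)
Step 3: enter scope (depth=3)
Step 4: exit scope (depth=2)
Step 5: exit scope (depth=1)
Step 6: exit scope (depth=0)
Step 7: declare f=98 at depth 0
Step 8: declare a=(read f)=98 at depth 0
Step 9: declare d=(read f)=98 at depth 0
Visible at query point: a=98 d=98 f=98

Answer: a=98 d=98 f=98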